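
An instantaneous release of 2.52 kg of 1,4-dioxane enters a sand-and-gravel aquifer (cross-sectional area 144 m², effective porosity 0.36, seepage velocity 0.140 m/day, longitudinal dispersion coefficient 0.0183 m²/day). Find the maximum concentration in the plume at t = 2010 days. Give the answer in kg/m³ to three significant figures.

0.00226 kg/m³

The peak of an instantaneous 1D plume sits at x = vt; there the Gaussian factor is 1 and C_max = M/(n_e·A·√(4πDt)), where n_e·A is the pore area the mass is dissolved in.
√(4πDt) = √(4π × 0.0183 × 2010) = 21.50 m, so C_max = 2.52/(0.36 × 144 × 21.50) = 0.00226 kg/m³.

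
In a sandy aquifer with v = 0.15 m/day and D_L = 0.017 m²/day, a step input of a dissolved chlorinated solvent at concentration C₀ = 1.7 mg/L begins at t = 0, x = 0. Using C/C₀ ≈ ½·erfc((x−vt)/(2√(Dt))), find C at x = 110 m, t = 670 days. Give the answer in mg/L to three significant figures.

0.0396 mg/L

For a continuous step input, C/C₀ ≈ ½·erfc((x−vt)/(2√(Dt))).
vt = 0.15 × 670 = 100.5 m and 2√(Dt) = 2√(0.017 × 670) = 6.750 m.
Argument (x−vt)/(2√(Dt)) = (110 − 100.5)/6.750 = 1.407; ½·erfc(1.407) = 0.02331.
C = 1.7 × 0.02331 = 0.0396 mg/L.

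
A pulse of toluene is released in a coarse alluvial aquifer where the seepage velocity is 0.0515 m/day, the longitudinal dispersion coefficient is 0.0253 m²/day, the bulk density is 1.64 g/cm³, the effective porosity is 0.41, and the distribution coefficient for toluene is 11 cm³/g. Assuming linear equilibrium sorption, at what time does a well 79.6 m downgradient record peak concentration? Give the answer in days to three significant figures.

69100 days

Retardation factor R = 1 + ρ_b·K_d/n = 1 + 1.64 × 11/0.41 = 45.00.
Sorption retards both mechanisms: v_R = v/R = 0.001144 m/day, D_R = D/R = 0.0005622 m²/day.
Peak time from v_R²t² + 2D_R t − x² = 0: t = (√(D_R² + v_R²x²) − D_R)/v_R².
√(D_R² + v_R²x²) = √(0.0005622² + 0.001144² × 79.6²) = 0.09106; v_R² = 1.309e-06.
t = (0.09106 − 0.0005622)/1.309e-06 = 69100 days.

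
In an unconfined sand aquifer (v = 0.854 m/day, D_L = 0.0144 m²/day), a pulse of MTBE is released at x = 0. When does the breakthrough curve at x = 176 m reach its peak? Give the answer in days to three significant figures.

For the 1D instantaneous-source solution, setting ∂C/∂t = 0 at fixed x gives v²t² + 2Dt − x² = 0, so t = (√(D² + v²x²) − D)/v².
√(D² + v²x²) = √(0.0144² + 0.854² × 176²) = 150.3; v² = 0.729316.
t = (150.3 − 0.0144)/0.729316 = 206 days (vs. the pure-advection estimate x/v = 206 d).

206 days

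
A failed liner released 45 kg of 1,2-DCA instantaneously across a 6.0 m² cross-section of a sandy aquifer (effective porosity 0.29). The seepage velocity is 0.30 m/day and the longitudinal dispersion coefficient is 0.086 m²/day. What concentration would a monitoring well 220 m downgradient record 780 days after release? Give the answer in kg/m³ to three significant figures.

For an instantaneous plane source, C(x,t) = M/(n_e·A·√(4πDt)) · exp(−(x−vt)²/(4Dt)), with n_e·A the pore (flow) area.
Plume center vt = 0.30 × 780 = 234 m, so the well at 220 m is 14 m upgradient of the peak.
√(4πDt) = 29.03 m, giving peak height M/(n_e·A·√(4πDt)) = 45/(0.29 × 6.0 × 29.03) = 0.8909 kg/m³.
(x−vt)²/(4Dt) = (-14)²/(4 × 0.086 × 780) = 0.7305; exp(−0.7305) = 0.4817.
C = 0.8909 × 0.4817 = 0.429 kg/m³.

0.429 kg/m³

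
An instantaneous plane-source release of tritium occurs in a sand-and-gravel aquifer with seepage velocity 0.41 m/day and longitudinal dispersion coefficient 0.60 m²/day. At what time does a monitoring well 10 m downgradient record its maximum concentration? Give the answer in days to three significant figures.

For the 1D instantaneous-source solution, setting ∂C/∂t = 0 at fixed x gives v²t² + 2Dt − x² = 0, so t = (√(D² + v²x²) − D)/v².
√(D² + v²x²) = √(0.60² + 0.41² × 10²) = 4.144; v² = 0.1681.
t = (4.144 − 0.60)/0.1681 = 21.1 days (vs. the pure-advection estimate x/v = 24.4 d).

21.1 days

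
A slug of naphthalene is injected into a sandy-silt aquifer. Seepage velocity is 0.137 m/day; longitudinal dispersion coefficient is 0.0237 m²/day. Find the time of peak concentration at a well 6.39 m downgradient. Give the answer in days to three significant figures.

45.4 days

For the 1D instantaneous-source solution, setting ∂C/∂t = 0 at fixed x gives v²t² + 2Dt − x² = 0, so t = (√(D² + v²x²) − D)/v².
√(D² + v²x²) = √(0.0237² + 0.137² × 6.39²) = 0.8758; v² = 0.018769.
t = (0.8758 − 0.0237)/0.018769 = 45.4 days (vs. the pure-advection estimate x/v = 46.6 d).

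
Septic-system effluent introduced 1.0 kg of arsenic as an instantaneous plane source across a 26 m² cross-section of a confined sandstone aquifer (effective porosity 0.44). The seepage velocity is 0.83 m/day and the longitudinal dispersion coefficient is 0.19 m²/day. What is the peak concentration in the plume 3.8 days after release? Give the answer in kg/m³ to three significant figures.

0.0290 kg/m³

The peak of an instantaneous 1D plume sits at x = vt; there the Gaussian factor is 1 and C_max = M/(n_e·A·√(4πDt)), where n_e·A is the pore area the mass is dissolved in.
√(4πDt) = √(4π × 0.19 × 3.8) = 3.012 m, so C_max = 1.0/(0.44 × 26 × 3.012) = 0.0290 kg/m³.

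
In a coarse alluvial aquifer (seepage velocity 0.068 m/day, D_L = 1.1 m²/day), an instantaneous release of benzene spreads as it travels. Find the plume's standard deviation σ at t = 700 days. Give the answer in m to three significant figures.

Dispersive spreading gives a Gaussian with σ² = 2Dt; advection only shifts the center.
σ = √(2 × 1.1 × 700) = 39.2 m.

39.2 m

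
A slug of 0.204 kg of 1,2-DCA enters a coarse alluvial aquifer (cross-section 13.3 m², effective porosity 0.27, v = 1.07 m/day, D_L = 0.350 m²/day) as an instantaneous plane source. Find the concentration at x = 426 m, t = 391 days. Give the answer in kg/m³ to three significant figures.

For an instantaneous plane source, C(x,t) = M/(n_e·A·√(4πDt)) · exp(−(x−vt)²/(4Dt)), with n_e·A the pore (flow) area.
Plume center vt = 1.07 × 391 = 418.37 m, so the well at 426 m is 7.63 m downgradient of the peak.
√(4πDt) = 41.47 m, giving peak height M/(n_e·A·√(4πDt)) = 0.204/(0.27 × 13.3 × 41.47) = 0.001370 kg/m³.
(x−vt)²/(4Dt) = (7.63)²/(4 × 0.350 × 391) = 0.1064; exp(−0.1064) = 0.8991.
C = 0.001370 × 0.8991 = 0.00123 kg/m³.

0.00123 kg/m³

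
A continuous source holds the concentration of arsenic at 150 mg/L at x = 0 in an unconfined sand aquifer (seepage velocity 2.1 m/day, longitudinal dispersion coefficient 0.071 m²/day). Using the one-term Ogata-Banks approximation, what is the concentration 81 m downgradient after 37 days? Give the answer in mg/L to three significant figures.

For a continuous step input, C/C₀ ≈ ½·erfc((x−vt)/(2√(Dt))).
vt = 2.1 × 37 = 77.7 m and 2√(Dt) = 2√(0.071 × 37) = 3.242 m.
Argument (x−vt)/(2√(Dt)) = (81 − 77.7)/3.242 = 1.018; ½·erfc(1.018) = 0.07498.
C = 150 × 0.07498 = 11.2 mg/L.

11.2 mg/L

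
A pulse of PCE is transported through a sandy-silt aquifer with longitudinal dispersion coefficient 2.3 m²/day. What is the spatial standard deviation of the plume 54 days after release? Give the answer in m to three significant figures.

Dispersive spreading gives a Gaussian with σ² = 2Dt; advection only shifts the center.
σ = √(2 × 2.3 × 54) = 15.8 m.

15.8 m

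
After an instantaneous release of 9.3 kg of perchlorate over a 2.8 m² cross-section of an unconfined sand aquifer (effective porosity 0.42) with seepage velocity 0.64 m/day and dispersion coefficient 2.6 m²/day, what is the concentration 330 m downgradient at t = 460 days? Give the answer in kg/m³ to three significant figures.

0.0495 kg/m³

For an instantaneous plane source, C(x,t) = M/(n_e·A·√(4πDt)) · exp(−(x−vt)²/(4Dt)), with n_e·A the pore (flow) area.
Plume center vt = 0.64 × 460 = 294.4 m, so the well at 330 m is 35.6 m downgradient of the peak.
√(4πDt) = 122.6 m, giving peak height M/(n_e·A·√(4πDt)) = 9.3/(0.42 × 2.8 × 122.6) = 0.06450 kg/m³.
(x−vt)²/(4Dt) = (35.6)²/(4 × 2.6 × 460) = 0.2649; exp(−0.2649) = 0.7673.
C = 0.06450 × 0.7673 = 0.0495 kg/m³.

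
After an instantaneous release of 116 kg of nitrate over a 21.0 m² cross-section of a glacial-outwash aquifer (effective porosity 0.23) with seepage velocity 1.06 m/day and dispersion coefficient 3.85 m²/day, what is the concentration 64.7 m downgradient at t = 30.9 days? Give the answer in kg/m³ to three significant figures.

For an instantaneous plane source, C(x,t) = M/(n_e·A·√(4πDt)) · exp(−(x−vt)²/(4Dt)), with n_e·A the pore (flow) area.
Plume center vt = 1.06 × 30.9 = 32.754 m, so the well at 64.7 m is 31.946 m downgradient of the peak.
√(4πDt) = 38.66 m, giving peak height M/(n_e·A·√(4πDt)) = 116/(0.23 × 21.0 × 38.66) = 0.6212 kg/m³.
(x−vt)²/(4Dt) = (31.946)²/(4 × 3.85 × 30.9) = 2.145; exp(−2.145) = 0.1171.
C = 0.6212 × 0.1171 = 0.0727 kg/m³.

0.0727 kg/m³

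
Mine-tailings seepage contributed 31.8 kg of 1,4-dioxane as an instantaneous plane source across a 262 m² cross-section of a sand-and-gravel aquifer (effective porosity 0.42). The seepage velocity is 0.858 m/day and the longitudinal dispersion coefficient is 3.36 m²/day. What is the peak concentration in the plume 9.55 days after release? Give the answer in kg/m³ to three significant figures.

0.0144 kg/m³

The peak of an instantaneous 1D plume sits at x = vt; there the Gaussian factor is 1 and C_max = M/(n_e·A·√(4πDt)), where n_e·A is the pore area the mass is dissolved in.
√(4πDt) = √(4π × 3.36 × 9.55) = 20.08 m, so C_max = 31.8/(0.42 × 262 × 20.08) = 0.0144 kg/m³.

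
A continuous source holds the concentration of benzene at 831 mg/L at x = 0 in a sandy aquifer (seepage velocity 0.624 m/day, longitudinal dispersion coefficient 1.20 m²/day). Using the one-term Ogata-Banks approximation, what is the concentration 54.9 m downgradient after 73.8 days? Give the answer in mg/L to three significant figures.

210 mg/L

For a continuous step input, C/C₀ ≈ ½·erfc((x−vt)/(2√(Dt))).
vt = 0.624 × 73.8 = 46.0512 m and 2√(Dt) = 2√(1.20 × 73.8) = 18.82 m.
Argument (x−vt)/(2√(Dt)) = (54.9 − 46.0512)/18.82 = 0.4702; ½·erfc(0.4702) = 0.2530.
C = 831 × 0.2530 = 210 mg/L.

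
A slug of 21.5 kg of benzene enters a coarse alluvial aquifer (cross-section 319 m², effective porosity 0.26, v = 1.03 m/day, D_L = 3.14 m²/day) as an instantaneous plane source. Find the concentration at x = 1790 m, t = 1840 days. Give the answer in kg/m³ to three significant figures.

For an instantaneous plane source, C(x,t) = M/(n_e·A·√(4πDt)) · exp(−(x−vt)²/(4Dt)), with n_e·A the pore (flow) area.
Plume center vt = 1.03 × 1840 = 1895.2 m, so the well at 1790 m is 105.2 m upgradient of the peak.
√(4πDt) = 269.5 m, giving peak height M/(n_e·A·√(4πDt)) = 21.5/(0.26 × 319 × 269.5) = 0.0009619 kg/m³.
(x−vt)²/(4Dt) = (-105.2)²/(4 × 3.14 × 1840) = 0.4789; exp(−0.4789) = 0.6195.
C = 0.0009619 × 0.6195 = 0.000596 kg/m³.

0.000596 kg/m³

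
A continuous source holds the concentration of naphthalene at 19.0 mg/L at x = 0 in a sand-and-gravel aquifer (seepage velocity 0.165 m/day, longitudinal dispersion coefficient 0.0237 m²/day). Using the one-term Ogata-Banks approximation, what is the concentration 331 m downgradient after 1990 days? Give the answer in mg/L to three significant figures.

7.46 mg/L

For a continuous step input, C/C₀ ≈ ½·erfc((x−vt)/(2√(Dt))).
vt = 0.165 × 1990 = 328.35 m and 2√(Dt) = 2√(0.0237 × 1990) = 13.74 m.
Argument (x−vt)/(2√(Dt)) = (331 − 328.35)/13.74 = 0.1929; ½·erfc(0.1929) = 0.3925.
C = 19.0 × 0.3925 = 7.46 mg/L.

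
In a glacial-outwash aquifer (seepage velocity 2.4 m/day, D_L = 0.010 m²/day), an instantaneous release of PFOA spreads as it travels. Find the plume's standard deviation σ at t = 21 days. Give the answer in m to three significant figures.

0.648 m

Dispersive spreading gives a Gaussian with σ² = 2Dt; advection only shifts the center.
σ = √(2 × 0.010 × 21) = 0.648 m.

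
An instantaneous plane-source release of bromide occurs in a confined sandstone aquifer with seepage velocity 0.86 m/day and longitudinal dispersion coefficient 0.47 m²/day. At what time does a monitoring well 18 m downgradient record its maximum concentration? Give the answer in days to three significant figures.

For the 1D instantaneous-source solution, setting ∂C/∂t = 0 at fixed x gives v²t² + 2Dt − x² = 0, so t = (√(D² + v²x²) − D)/v².
√(D² + v²x²) = √(0.47² + 0.86² × 18²) = 15.49; v² = 0.7396.
t = (15.49 − 0.47)/0.7396 = 20.3 days (vs. the pure-advection estimate x/v = 20.9 d).

20.3 days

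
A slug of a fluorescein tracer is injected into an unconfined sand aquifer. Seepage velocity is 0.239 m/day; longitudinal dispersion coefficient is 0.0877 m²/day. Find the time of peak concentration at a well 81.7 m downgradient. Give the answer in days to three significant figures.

340 days

For the 1D instantaneous-source solution, setting ∂C/∂t = 0 at fixed x gives v²t² + 2Dt − x² = 0, so t = (√(D² + v²x²) − D)/v².
√(D² + v²x²) = √(0.0877² + 0.239² × 81.7²) = 19.53; v² = 0.057121.
t = (19.53 − 0.0877)/0.057121 = 340 days (vs. the pure-advection estimate x/v = 342 d).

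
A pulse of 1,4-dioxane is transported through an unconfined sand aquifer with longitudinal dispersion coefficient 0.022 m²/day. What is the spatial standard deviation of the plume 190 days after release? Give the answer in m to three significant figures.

Dispersive spreading gives a Gaussian with σ² = 2Dt; advection only shifts the center.
σ = √(2 × 0.022 × 190) = 2.89 m.

2.89 m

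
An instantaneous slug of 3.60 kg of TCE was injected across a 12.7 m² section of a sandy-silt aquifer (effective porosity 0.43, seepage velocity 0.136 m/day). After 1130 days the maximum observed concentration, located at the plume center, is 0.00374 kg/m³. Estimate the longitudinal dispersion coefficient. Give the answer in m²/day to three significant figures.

2.19 m²/day

At the plume center C_max = M/(n_e·A·√(4πDt)), so D = M²/(4πt·(n_e·A·C_max)²).
n_e·A·C_max = 0.43 × 12.7 × 0.00374 = 0.02042 kg/m.
D = 3.60²/(4π × 1130 × 0.02042²) = 2.19 m²/day.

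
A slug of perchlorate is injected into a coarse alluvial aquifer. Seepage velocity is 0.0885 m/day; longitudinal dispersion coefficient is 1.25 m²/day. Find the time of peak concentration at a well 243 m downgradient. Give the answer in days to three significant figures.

2590 days

For the 1D instantaneous-source solution, setting ∂C/∂t = 0 at fixed x gives v²t² + 2Dt − x² = 0, so t = (√(D² + v²x²) − D)/v².
√(D² + v²x²) = √(1.25² + 0.0885² × 243²) = 21.54; v² = 0.00783225.
t = (21.54 − 1.25)/0.00783225 = 2590 days (vs. the pure-advection estimate x/v = 2750 d).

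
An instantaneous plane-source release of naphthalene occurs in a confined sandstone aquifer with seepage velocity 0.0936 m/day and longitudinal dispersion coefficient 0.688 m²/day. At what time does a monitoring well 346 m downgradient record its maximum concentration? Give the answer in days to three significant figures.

3620 days

For the 1D instantaneous-source solution, setting ∂C/∂t = 0 at fixed x gives v²t² + 2Dt − x² = 0, so t = (√(D² + v²x²) − D)/v².
√(D² + v²x²) = √(0.688² + 0.0936² × 346²) = 32.39; v² = 0.00876096.
t = (32.39 − 0.688)/0.00876096 = 3620 days (vs. the pure-advection estimate x/v = 3700 d).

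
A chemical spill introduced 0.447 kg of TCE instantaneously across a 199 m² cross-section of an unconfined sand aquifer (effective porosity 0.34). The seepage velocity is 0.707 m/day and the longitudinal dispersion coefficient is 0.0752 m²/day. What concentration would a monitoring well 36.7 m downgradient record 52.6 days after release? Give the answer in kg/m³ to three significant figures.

For an instantaneous plane source, C(x,t) = M/(n_e·A·√(4πDt)) · exp(−(x−vt)²/(4Dt)), with n_e·A the pore (flow) area.
Plume center vt = 0.707 × 52.6 = 37.1882 m, so the well at 36.7 m is 0.4882 m upgradient of the peak.
√(4πDt) = 7.050 m, giving peak height M/(n_e·A·√(4πDt)) = 0.447/(0.34 × 199 × 7.050) = 0.0009371 kg/m³.
(x−vt)²/(4Dt) = (-0.4882)²/(4 × 0.0752 × 52.6) = 0.01506; exp(−0.01506) = 0.9851.
C = 0.0009371 × 0.9851 = 0.000923 kg/m³.

0.000923 kg/m³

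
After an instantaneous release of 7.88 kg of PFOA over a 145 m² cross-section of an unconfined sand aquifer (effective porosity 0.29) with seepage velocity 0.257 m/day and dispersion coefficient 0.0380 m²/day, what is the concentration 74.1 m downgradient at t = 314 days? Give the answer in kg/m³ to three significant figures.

For an instantaneous plane source, C(x,t) = M/(n_e·A·√(4πDt)) · exp(−(x−vt)²/(4Dt)), with n_e·A the pore (flow) area.
Plume center vt = 0.257 × 314 = 80.698 m, so the well at 74.1 m is 6.598 m upgradient of the peak.
√(4πDt) = 12.25 m, giving peak height M/(n_e·A·√(4πDt)) = 7.88/(0.29 × 145 × 12.25) = 0.01530 kg/m³.
(x−vt)²/(4Dt) = (-6.598)²/(4 × 0.0380 × 314) = 0.9121; exp(−0.9121) = 0.4017.
C = 0.01530 × 0.4017 = 0.00615 kg/m³.

0.00615 kg/m³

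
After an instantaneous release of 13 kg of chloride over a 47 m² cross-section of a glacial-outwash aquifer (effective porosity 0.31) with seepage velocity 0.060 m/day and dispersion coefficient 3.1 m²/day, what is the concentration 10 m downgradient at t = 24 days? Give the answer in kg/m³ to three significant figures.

0.0228 kg/m³

For an instantaneous plane source, C(x,t) = M/(n_e·A·√(4πDt)) · exp(−(x−vt)²/(4Dt)), with n_e·A the pore (flow) area.
Plume center vt = 0.060 × 24 = 1.44 m, so the well at 10 m is 8.56 m downgradient of the peak.
√(4πDt) = 30.58 m, giving peak height M/(n_e·A·√(4πDt)) = 13/(0.31 × 47 × 30.58) = 0.02918 kg/m³.
(x−vt)²/(4Dt) = (8.56)²/(4 × 3.1 × 24) = 0.2462; exp(−0.2462) = 0.7818.
C = 0.02918 × 0.7818 = 0.0228 kg/m³.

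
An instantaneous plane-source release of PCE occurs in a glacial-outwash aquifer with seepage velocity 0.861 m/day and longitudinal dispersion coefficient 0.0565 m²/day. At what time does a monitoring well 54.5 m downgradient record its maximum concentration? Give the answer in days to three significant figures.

63.2 days

For the 1D instantaneous-source solution, setting ∂C/∂t = 0 at fixed x gives v²t² + 2Dt − x² = 0, so t = (√(D² + v²x²) − D)/v².
√(D² + v²x²) = √(0.0565² + 0.861² × 54.5²) = 46.92; v² = 0.741321.
t = (46.92 − 0.0565)/0.741321 = 63.2 days (vs. the pure-advection estimate x/v = 63.3 d).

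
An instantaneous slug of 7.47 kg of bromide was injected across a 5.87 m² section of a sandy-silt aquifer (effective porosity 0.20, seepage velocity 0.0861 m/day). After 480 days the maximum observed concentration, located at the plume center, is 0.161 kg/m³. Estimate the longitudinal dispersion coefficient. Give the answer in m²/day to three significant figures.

0.259 m²/day

At the plume center C_max = M/(n_e·A·√(4πDt)), so D = M²/(4πt·(n_e·A·C_max)²).
n_e·A·C_max = 0.20 × 5.87 × 0.161 = 0.1890 kg/m.
D = 7.47²/(4π × 480 × 0.1890²) = 0.259 m²/day.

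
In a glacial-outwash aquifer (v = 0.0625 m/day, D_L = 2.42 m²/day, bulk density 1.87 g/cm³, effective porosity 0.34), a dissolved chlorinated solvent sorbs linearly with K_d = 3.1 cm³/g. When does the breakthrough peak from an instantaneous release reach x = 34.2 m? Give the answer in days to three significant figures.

Retardation factor R = 1 + ρ_b·K_d/n = 1 + 1.87 × 3.1/0.34 = 18.05.
Sorption retards both mechanisms: v_R = v/R = 0.003463 m/day, D_R = D/R = 0.1341 m²/day.
Peak time from v_R²t² + 2D_R t − x² = 0: t = (√(D_R² + v_R²x²) − D_R)/v_R².
√(D_R² + v_R²x²) = √(0.1341² + 0.003463² × 34.2²) = 0.1789; v_R² = 1.199e-05.
t = (0.1789 − 0.1341)/1.199e-05 = 3740 days.

3740 days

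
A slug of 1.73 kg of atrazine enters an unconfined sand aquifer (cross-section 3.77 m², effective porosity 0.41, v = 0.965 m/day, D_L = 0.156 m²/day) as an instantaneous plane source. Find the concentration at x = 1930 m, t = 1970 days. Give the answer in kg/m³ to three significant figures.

0.00911 kg/m³

For an instantaneous plane source, C(x,t) = M/(n_e·A·√(4πDt)) · exp(−(x−vt)²/(4Dt)), with n_e·A the pore (flow) area.
Plume center vt = 0.965 × 1970 = 1901.05 m, so the well at 1930 m is 28.95 m downgradient of the peak.
√(4πDt) = 62.14 m, giving peak height M/(n_e·A·√(4πDt)) = 1.73/(0.41 × 3.77 × 62.14) = 0.01801 kg/m³.
(x−vt)²/(4Dt) = (28.95)²/(4 × 0.156 × 1970) = 0.6818; exp(−0.6818) = 0.5057.
C = 0.01801 × 0.5057 = 0.00911 kg/m³.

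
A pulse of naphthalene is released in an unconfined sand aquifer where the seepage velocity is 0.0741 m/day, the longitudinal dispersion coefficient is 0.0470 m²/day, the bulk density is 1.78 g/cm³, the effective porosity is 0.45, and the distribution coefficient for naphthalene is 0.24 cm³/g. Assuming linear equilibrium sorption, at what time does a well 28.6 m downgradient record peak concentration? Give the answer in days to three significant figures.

Retardation factor R = 1 + ρ_b·K_d/n = 1 + 1.78 × 0.24/0.45 = 1.949.
Sorption retards both mechanisms: v_R = v/R = 0.03802 m/day, D_R = D/R = 0.02411 m²/day.
Peak time from v_R²t² + 2D_R t − x² = 0: t = (√(D_R² + v_R²x²) − D_R)/v_R².
√(D_R² + v_R²x²) = √(0.02411² + 0.03802² × 28.6²) = 1.088; v_R² = 0.001446.
t = (1.088 − 0.02411)/0.001446 = 736 days.

736 days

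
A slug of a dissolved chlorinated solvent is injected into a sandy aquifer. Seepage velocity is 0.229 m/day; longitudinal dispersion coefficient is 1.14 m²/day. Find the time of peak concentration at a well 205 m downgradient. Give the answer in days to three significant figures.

For the 1D instantaneous-source solution, setting ∂C/∂t = 0 at fixed x gives v²t² + 2Dt − x² = 0, so t = (√(D² + v²x²) − D)/v².
√(D² + v²x²) = √(1.14² + 0.229² × 205²) = 46.96; v² = 0.052441.
t = (46.96 − 1.14)/0.052441 = 874 days (vs. the pure-advection estimate x/v = 895 d).

874 days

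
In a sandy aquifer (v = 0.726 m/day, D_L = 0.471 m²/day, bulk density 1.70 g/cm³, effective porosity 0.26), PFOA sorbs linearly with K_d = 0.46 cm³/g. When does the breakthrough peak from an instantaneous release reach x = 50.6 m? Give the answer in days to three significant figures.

Retardation factor R = 1 + ρ_b·K_d/n = 1 + 1.70 × 0.46/0.26 = 4.008.
Sorption retards both mechanisms: v_R = v/R = 0.1811 m/day, D_R = D/R = 0.1175 m²/day.
Peak time from v_R²t² + 2D_R t − x² = 0: t = (√(D_R² + v_R²x²) − D_R)/v_R².
√(D_R² + v_R²x²) = √(0.1175² + 0.1811² × 50.6²) = 9.164; v_R² = 0.03280.
t = (9.164 − 0.1175)/0.03280 = 276 days.

276 days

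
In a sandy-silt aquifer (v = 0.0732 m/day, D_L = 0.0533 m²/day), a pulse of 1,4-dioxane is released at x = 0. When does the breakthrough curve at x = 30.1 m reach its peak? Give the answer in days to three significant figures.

401 days

For the 1D instantaneous-source solution, setting ∂C/∂t = 0 at fixed x gives v²t² + 2Dt − x² = 0, so t = (√(D² + v²x²) − D)/v².
√(D² + v²x²) = √(0.0533² + 0.0732² × 30.1²) = 2.204; v² = 0.00535824.
t = (2.204 − 0.0533)/0.00535824 = 401 days (vs. the pure-advection estimate x/v = 411 d).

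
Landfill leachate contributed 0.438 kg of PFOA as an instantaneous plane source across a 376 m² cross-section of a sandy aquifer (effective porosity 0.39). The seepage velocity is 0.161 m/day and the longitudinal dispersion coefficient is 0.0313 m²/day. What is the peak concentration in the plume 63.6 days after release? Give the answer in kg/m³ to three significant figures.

0.000597 kg/m³

The peak of an instantaneous 1D plume sits at x = vt; there the Gaussian factor is 1 and C_max = M/(n_e·A·√(4πDt)), where n_e·A is the pore area the mass is dissolved in.
√(4πDt) = √(4π × 0.0313 × 63.6) = 5.002 m, so C_max = 0.438/(0.39 × 376 × 5.002) = 0.000597 kg/m³.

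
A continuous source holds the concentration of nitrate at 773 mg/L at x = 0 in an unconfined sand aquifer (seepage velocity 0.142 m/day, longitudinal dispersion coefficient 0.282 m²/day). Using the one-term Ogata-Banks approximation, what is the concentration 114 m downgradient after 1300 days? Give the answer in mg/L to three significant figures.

769 mg/L

For a continuous step input, C/C₀ ≈ ½·erfc((x−vt)/(2√(Dt))).
vt = 0.142 × 1300 = 184.6 m and 2√(Dt) = 2√(0.282 × 1300) = 38.29 m.
Argument (x−vt)/(2√(Dt)) = (114 − 184.6)/38.29 = -1.844; ½·erfc(-1.844) = 0.9954.
C = 773 × 0.9954 = 769 mg/L.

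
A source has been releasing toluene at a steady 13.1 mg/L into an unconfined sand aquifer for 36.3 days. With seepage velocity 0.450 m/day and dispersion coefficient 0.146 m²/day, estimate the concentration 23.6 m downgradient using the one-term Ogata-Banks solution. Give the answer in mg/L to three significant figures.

0.168 mg/L

For a continuous step input, C/C₀ ≈ ½·erfc((x−vt)/(2√(Dt))).
vt = 0.450 × 36.3 = 16.335 m and 2√(Dt) = 2√(0.146 × 36.3) = 4.604 m.
Argument (x−vt)/(2√(Dt)) = (23.6 − 16.335)/4.604 = 1.578; ½·erfc(1.578) = 0.01282.
C = 13.1 × 0.01282 = 0.168 mg/L.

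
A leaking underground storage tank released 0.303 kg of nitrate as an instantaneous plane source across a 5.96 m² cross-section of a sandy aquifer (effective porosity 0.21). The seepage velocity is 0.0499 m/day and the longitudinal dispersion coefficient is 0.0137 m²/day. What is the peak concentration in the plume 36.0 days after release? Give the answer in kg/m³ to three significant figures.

0.0972 kg/m³

The peak of an instantaneous 1D plume sits at x = vt; there the Gaussian factor is 1 and C_max = M/(n_e·A·√(4πDt)), where n_e·A is the pore area the mass is dissolved in.
√(4πDt) = √(4π × 0.0137 × 36.0) = 2.490 m, so C_max = 0.303/(0.21 × 5.96 × 2.490) = 0.0972 kg/m³.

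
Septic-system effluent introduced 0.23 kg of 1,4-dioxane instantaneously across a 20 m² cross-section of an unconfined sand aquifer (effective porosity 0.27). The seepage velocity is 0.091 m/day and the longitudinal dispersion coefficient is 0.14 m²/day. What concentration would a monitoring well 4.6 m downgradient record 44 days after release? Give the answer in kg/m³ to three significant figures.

0.00477 kg/m³

For an instantaneous plane source, C(x,t) = M/(n_e·A·√(4πDt)) · exp(−(x−vt)²/(4Dt)), with n_e·A the pore (flow) area.
Plume center vt = 0.091 × 44 = 4.004 m, so the well at 4.6 m is 0.596 m downgradient of the peak.
√(4πDt) = 8.798 m, giving peak height M/(n_e·A·√(4πDt)) = 0.23/(0.27 × 20 × 8.798) = 0.004841 kg/m³.
(x−vt)²/(4Dt) = (0.596)²/(4 × 0.14 × 44) = 0.01442; exp(−0.01442) = 0.9857.
C = 0.004841 × 0.9857 = 0.00477 kg/m³.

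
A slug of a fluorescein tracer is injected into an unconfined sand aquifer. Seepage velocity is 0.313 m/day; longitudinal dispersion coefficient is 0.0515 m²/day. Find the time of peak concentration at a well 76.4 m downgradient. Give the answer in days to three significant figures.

For the 1D instantaneous-source solution, setting ∂C/∂t = 0 at fixed x gives v²t² + 2Dt − x² = 0, so t = (√(D² + v²x²) − D)/v².
√(D² + v²x²) = √(0.0515² + 0.313² × 76.4²) = 23.91; v² = 0.097969.
t = (23.91 − 0.0515)/0.097969 = 244 days (vs. the pure-advection estimate x/v = 244 d).

244 days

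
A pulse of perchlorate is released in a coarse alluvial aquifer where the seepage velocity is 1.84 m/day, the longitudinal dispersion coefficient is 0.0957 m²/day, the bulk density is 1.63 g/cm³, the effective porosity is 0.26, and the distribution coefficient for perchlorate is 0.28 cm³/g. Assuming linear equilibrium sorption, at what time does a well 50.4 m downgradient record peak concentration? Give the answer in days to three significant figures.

Retardation factor R = 1 + ρ_b·K_d/n = 1 + 1.63 × 0.28/0.26 = 2.755.
Sorption retards both mechanisms: v_R = v/R = 0.6679 m/day, D_R = D/R = 0.03474 m²/day.
Peak time from v_R²t² + 2D_R t − x² = 0: t = (√(D_R² + v_R²x²) − D_R)/v_R².
√(D_R² + v_R²x²) = √(0.03474² + 0.6679² × 50.4²) = 33.66; v_R² = 0.4461.
t = (33.66 − 0.03474)/0.4461 = 75.4 days.

75.4 days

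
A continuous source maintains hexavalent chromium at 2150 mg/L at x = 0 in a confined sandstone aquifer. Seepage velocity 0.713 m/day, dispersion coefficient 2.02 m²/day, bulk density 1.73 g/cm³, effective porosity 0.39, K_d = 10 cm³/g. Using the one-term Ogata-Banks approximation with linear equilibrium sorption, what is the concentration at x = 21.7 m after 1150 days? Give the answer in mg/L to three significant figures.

Retardation factor R = 1 + ρ_b·K_d/n = 1 + 1.73 × 10/0.39 = 45.36.
Sorption retards both mechanisms: v_R = v/R = 0.01572 m/day, D_R = D/R = 0.04453 m²/day.
v_R·t = 0.01572 × 1150 = 18.078 m; 2√(D_R t) = 14.31 m; argument = (21.7 − 18.078)/14.31 = 0.2531.
C = C₀ × ½·erfc(0.2531) = 2150 × 0.3602 = 774 mg/L.

774 mg/L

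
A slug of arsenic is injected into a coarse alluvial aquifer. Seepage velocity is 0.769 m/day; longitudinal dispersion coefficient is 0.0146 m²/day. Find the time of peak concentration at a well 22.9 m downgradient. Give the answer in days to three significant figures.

29.8 days

For the 1D instantaneous-source solution, setting ∂C/∂t = 0 at fixed x gives v²t² + 2Dt − x² = 0, so t = (√(D² + v²x²) − D)/v².
√(D² + v²x²) = √(0.0146² + 0.769² × 22.9²) = 17.61; v² = 0.591361.
t = (17.61 − 0.0146)/0.591361 = 29.8 days (vs. the pure-advection estimate x/v = 29.8 d).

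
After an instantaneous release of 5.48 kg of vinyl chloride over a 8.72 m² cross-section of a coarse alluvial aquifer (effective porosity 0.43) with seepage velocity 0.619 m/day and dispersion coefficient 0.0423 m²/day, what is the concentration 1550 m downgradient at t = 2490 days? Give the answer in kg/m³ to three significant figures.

0.0336 kg/m³

For an instantaneous plane source, C(x,t) = M/(n_e·A·√(4πDt)) · exp(−(x−vt)²/(4Dt)), with n_e·A the pore (flow) area.
Plume center vt = 0.619 × 2490 = 1541.31 m, so the well at 1550 m is 8.69 m downgradient of the peak.
√(4πDt) = 36.38 m, giving peak height M/(n_e·A·√(4πDt)) = 5.48/(0.43 × 8.72 × 36.38) = 0.04017 kg/m³.
(x−vt)²/(4Dt) = (8.69)²/(4 × 0.0423 × 2490) = 0.1792; exp(−0.1792) = 0.8359.
C = 0.04017 × 0.8359 = 0.0336 kg/m³.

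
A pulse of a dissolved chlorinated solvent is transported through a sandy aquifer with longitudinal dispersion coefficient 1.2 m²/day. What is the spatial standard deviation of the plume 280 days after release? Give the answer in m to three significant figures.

Dispersive spreading gives a Gaussian with σ² = 2Dt; advection only shifts the center.
σ = √(2 × 1.2 × 280) = 25.9 m.

25.9 m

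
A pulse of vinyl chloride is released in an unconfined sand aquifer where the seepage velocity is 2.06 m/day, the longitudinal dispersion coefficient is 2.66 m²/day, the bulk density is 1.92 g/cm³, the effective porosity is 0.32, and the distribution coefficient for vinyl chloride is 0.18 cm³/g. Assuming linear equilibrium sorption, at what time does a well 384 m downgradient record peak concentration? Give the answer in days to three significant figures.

386 days

Retardation factor R = 1 + ρ_b·K_d/n = 1 + 1.92 × 0.18/0.32 = 2.080.
Sorption retards both mechanisms: v_R = v/R = 0.9904 m/day, D_R = D/R = 1.279 m²/day.
Peak time from v_R²t² + 2D_R t − x² = 0: t = (√(D_R² + v_R²x²) − D_R)/v_R².
√(D_R² + v_R²x²) = √(1.279² + 0.9904² × 384²) = 380.3; v_R² = 0.9809.
t = (380.3 − 1.279)/0.9809 = 386 days.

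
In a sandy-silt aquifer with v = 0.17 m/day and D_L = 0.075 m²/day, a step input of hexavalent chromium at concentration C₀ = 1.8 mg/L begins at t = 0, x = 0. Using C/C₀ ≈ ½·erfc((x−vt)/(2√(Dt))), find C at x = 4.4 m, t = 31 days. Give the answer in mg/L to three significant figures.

1.18 mg/L

For a continuous step input, C/C₀ ≈ ½·erfc((x−vt)/(2√(Dt))).
vt = 0.17 × 31 = 5.27 m and 2√(Dt) = 2√(0.075 × 31) = 3.050 m.
Argument (x−vt)/(2√(Dt)) = (4.4 − 5.27)/3.050 = -0.2852; ½·erfc(-0.2852) = 0.6566.
C = 1.8 × 0.6566 = 1.18 mg/L.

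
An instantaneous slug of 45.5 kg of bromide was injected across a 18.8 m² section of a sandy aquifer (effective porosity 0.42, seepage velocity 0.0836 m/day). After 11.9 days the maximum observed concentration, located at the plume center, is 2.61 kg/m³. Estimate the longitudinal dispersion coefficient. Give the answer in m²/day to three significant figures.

At the plume center C_max = M/(n_e·A·√(4πDt)), so D = M²/(4πt·(n_e·A·C_max)²).
n_e·A·C_max = 0.42 × 18.8 × 2.61 = 20.61 kg/m.
D = 45.5²/(4π × 11.9 × 20.61²) = 0.0326 m²/day.

0.0326 m²/day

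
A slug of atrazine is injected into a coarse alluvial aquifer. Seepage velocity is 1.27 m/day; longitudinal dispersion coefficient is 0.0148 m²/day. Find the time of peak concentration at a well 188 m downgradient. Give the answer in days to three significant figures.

148 days

For the 1D instantaneous-source solution, setting ∂C/∂t = 0 at fixed x gives v²t² + 2Dt − x² = 0, so t = (√(D² + v²x²) − D)/v².
√(D² + v²x²) = √(0.0148² + 1.27² × 188²) = 238.8; v² = 1.6129.
t = (238.8 − 0.0148)/1.6129 = 148 days (vs. the pure-advection estimate x/v = 148 d).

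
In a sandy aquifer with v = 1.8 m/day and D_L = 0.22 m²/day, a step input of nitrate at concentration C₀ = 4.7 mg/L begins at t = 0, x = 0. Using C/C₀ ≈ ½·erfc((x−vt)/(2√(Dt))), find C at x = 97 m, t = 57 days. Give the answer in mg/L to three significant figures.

4.08 mg/L

For a continuous step input, C/C₀ ≈ ½·erfc((x−vt)/(2√(Dt))).
vt = 1.8 × 57 = 102.6 m and 2√(Dt) = 2√(0.22 × 57) = 7.082 m.
Argument (x−vt)/(2√(Dt)) = (97 − 102.6)/7.082 = -0.7907; ½·erfc(-0.7907) = 0.8683.
C = 4.7 × 0.8683 = 4.08 mg/L.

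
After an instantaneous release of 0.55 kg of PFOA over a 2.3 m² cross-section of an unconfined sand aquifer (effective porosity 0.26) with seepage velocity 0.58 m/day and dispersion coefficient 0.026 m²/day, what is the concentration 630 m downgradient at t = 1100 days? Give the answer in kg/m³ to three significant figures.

0.0277 kg/m³

For an instantaneous plane source, C(x,t) = M/(n_e·A·√(4πDt)) · exp(−(x−vt)²/(4Dt)), with n_e·A the pore (flow) area.
Plume center vt = 0.58 × 1100 = 638 m, so the well at 630 m is 8 m upgradient of the peak.
√(4πDt) = 18.96 m, giving peak height M/(n_e·A·√(4πDt)) = 0.55/(0.26 × 2.3 × 18.96) = 0.04851 kg/m³.
(x−vt)²/(4Dt) = (-8)²/(4 × 0.026 × 1100) = 0.5594; exp(−0.5594) = 0.5716.
C = 0.04851 × 0.5716 = 0.0277 kg/m³.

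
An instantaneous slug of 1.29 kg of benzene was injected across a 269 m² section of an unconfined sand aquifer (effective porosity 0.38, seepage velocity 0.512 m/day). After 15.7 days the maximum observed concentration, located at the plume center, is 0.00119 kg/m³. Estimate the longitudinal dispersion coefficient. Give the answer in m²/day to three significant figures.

0.570 m²/day

At the plume center C_max = M/(n_e·A·√(4πDt)), so D = M²/(4πt·(n_e·A·C_max)²).
n_e·A·C_max = 0.38 × 269 × 0.00119 = 0.1216 kg/m.
D = 1.29²/(4π × 15.7 × 0.1216²) = 0.570 m²/day.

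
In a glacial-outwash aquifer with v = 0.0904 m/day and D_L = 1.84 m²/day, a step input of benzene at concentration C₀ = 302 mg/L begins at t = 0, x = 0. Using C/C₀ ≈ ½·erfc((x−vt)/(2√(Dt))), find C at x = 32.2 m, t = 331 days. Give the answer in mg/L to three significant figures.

143 mg/L

For a continuous step input, C/C₀ ≈ ½·erfc((x−vt)/(2√(Dt))).
vt = 0.0904 × 331 = 29.9224 m and 2√(Dt) = 2√(1.84 × 331) = 49.36 m.
Argument (x−vt)/(2√(Dt)) = (32.2 − 29.9224)/49.36 = 0.04614; ½·erfc(0.04614) = 0.4740.
C = 302 × 0.4740 = 143 mg/L.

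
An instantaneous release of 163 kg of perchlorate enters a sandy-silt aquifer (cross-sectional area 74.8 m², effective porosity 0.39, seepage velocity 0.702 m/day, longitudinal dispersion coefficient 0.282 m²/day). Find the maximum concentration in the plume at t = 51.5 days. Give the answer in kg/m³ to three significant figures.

0.414 kg/m³

The peak of an instantaneous 1D plume sits at x = vt; there the Gaussian factor is 1 and C_max = M/(n_e·A·√(4πDt)), where n_e·A is the pore area the mass is dissolved in.
√(4πDt) = √(4π × 0.282 × 51.5) = 13.51 m, so C_max = 163/(0.39 × 74.8 × 13.51) = 0.414 kg/m³.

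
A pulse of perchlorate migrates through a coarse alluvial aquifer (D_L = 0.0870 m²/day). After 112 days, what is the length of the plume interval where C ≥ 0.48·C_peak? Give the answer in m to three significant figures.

10.7 m

The plume is Gaussian with σ = √(2Dt) = √(2 × 0.0870 × 112) = 4.415 m.
C/C_peak = exp(−Δx²/(2σ²)) = 0.48 ⇒ Δx = σ·√(−2 ln 0.48) = 4.415 × 1.212 = 5.351 m.
Width = 2Δx = 10.7 m.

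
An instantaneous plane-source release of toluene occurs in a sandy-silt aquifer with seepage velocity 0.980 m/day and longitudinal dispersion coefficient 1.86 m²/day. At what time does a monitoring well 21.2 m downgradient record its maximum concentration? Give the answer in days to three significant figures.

For the 1D instantaneous-source solution, setting ∂C/∂t = 0 at fixed x gives v²t² + 2Dt − x² = 0, so t = (√(D² + v²x²) − D)/v².
√(D² + v²x²) = √(1.86² + 0.980² × 21.2²) = 20.86; v² = 0.9604.
t = (20.86 − 1.86)/0.9604 = 19.8 days (vs. the pure-advection estimate x/v = 21.6 d).

19.8 days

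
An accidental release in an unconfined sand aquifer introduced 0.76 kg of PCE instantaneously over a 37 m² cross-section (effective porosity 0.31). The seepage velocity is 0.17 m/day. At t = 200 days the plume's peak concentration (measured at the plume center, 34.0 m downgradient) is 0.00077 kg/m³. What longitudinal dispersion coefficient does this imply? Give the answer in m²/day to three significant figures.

At the plume center C_max = M/(n_e·A·√(4πDt)), so D = M²/(4πt·(n_e·A·C_max)²).
n_e·A·C_max = 0.31 × 37 × 0.00077 = 0.008832 kg/m.
D = 0.76²/(4π × 200 × 0.008832²) = 2.95 m²/day.

2.95 m²/day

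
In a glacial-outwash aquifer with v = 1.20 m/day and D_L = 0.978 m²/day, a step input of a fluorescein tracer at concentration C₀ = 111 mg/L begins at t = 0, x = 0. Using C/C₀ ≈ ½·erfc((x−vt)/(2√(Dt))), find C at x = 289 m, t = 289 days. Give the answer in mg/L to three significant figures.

110 mg/L

For a continuous step input, C/C₀ ≈ ½·erfc((x−vt)/(2√(Dt))).
vt = 1.20 × 289 = 346.8 m and 2√(Dt) = 2√(0.978 × 289) = 33.62 m.
Argument (x−vt)/(2√(Dt)) = (289 − 346.8)/33.62 = -1.719; ½·erfc(-1.719) = 0.9925.
C = 111 × 0.9925 = 110 mg/L.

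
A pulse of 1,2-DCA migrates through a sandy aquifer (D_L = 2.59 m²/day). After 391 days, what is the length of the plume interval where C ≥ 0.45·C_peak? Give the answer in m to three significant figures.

The plume is Gaussian with σ = √(2Dt) = √(2 × 2.59 × 391) = 45.00 m.
C/C_peak = exp(−Δx²/(2σ²)) = 0.45 ⇒ Δx = σ·√(−2 ln 0.45) = 45.00 × 1.264 = 56.88 m.
Width = 2Δx = 114 m.

114 m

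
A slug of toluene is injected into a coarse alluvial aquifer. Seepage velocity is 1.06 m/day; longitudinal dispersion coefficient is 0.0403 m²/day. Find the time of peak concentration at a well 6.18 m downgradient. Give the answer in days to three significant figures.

5.79 days

For the 1D instantaneous-source solution, setting ∂C/∂t = 0 at fixed x gives v²t² + 2Dt − x² = 0, so t = (√(D² + v²x²) − D)/v².
√(D² + v²x²) = √(0.0403² + 1.06² × 6.18²) = 6.551; v² = 1.1236.
t = (6.551 − 0.0403)/1.1236 = 5.79 days (vs. the pure-advection estimate x/v = 5.83 d).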